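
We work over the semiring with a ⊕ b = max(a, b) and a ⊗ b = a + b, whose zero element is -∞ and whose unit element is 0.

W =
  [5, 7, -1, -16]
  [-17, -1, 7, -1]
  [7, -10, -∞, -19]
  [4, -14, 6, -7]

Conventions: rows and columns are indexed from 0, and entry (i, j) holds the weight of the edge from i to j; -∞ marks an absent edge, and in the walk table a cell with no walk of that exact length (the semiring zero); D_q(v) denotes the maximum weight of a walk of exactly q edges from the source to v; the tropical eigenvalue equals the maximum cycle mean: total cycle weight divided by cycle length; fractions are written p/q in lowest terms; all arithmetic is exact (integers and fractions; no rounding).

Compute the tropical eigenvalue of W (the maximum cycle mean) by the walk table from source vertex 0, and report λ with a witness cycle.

q=0: [0, -∞, -∞, -∞]
q=1: [5, 7, -1, -16]
q=2: [10, 12, 14, 6]
q=3: [21, 17, 19, 11]
q=4: [26, 28, 24, 16]
Optimal cycle mean attained by: cycle 0->1->2->0, total 7 + 7 + 7, length 3.
Answer: λ = 7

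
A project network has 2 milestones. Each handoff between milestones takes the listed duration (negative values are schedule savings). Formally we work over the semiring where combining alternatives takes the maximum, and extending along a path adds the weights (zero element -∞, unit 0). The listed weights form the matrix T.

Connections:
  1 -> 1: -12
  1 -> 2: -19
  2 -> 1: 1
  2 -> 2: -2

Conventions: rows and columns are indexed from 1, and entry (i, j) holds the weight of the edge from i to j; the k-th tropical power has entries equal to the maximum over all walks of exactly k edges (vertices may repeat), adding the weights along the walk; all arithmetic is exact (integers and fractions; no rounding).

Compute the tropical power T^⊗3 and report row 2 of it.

T^⊗2:
  [-18, -21]
  [-1, -4]
T^⊗3:
  [-20, -23]
  [-3, -6]
Answer: row 2 of T^⊗3 = [-3, -6]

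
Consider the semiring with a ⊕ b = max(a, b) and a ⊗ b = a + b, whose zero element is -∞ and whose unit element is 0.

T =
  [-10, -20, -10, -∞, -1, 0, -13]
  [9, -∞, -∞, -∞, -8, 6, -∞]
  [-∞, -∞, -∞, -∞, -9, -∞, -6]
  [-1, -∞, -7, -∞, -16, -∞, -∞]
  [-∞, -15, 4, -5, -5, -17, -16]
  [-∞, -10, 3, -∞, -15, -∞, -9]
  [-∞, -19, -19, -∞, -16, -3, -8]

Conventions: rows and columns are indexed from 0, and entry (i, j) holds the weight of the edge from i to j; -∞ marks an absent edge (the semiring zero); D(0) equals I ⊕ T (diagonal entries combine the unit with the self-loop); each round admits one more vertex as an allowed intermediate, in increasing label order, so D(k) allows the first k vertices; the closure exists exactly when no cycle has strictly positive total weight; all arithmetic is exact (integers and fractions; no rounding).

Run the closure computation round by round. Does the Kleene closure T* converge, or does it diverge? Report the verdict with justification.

D(0):
  [0, -20, -10, -∞, -1, 0, -13]
  [9, 0, -∞, -∞, -8, 6, -∞]
  [-∞, -∞, 0, -∞, -9, -∞, -6]
  [-1, -∞, -7, 0, -16, -∞, -∞]
  [-∞, -15, 4, -5, 0, -17, -16]
  [-∞, -10, 3, -∞, -15, 0, -9]
  [-∞, -19, -19, -∞, -16, -3, 0]
D(1):
  [0, -20, -10, -∞, -1, 0, -13]
  [9, 0, -1, -∞, 8, 9, -4]
  [-∞, -∞, 0, -∞, -9, -∞, -6]
  [-1, -21, -7, 0, -2, -1, -14]
  [-∞, -15, 4, -5, 0, -17, -16]
  [-∞, -10, 3, -∞, -15, 0, -9]
  [-∞, -19, -19, -∞, -16, -3, 0]
D(2):
  [0, -20, -10, -∞, -1, 0, -13]
  [9, 0, -1, -∞, 8, 9, -4]
  [-∞, -∞, 0, -∞, -9, -∞, -6]
  [-1, -21, -7, 0, -2, -1, -14]
  [-6, -15, 4, -5, 0, -6, -16]
  [-1, -10, 3, -∞, -2, 0, -9]
  [-10, -19, -19, -∞, -11, -3, 0]
D(3):
  [0, -20, -10, -∞, -1, 0, -13]
  [9, 0, -1, -∞, 8, 9, -4]
  [-∞, -∞, 0, -∞, -9, -∞, -6]
  [-1, -21, -7, 0, -2, -1, -13]
  [-6, -15, 4, -5, 0, -6, -2]
  [-1, -10, 3, -∞, -2, 0, -3]
  [-10, -19, -19, -∞, -11, -3, 0]
D(4):
  [0, -20, -10, -∞, -1, 0, -13]
  [9, 0, -1, -∞, 8, 9, -4]
  [-∞, -∞, 0, -∞, -9, -∞, -6]
  [-1, -21, -7, 0, -2, -1, -13]
  [-6, -15, 4, -5, 0, -6, -2]
  [-1, -10, 3, -∞, -2, 0, -3]
  [-10, -19, -19, -∞, -11, -3, 0]
D(5):
  [0, -16, 3, -6, -1, 0, -3]
  [9, 0, 12, 3, 8, 9, 6]
  [-15, -24, 0, -14, -9, -15, -6]
  [-1, -17, 2, 0, -2, -1, -4]
  [-6, -15, 4, -5, 0, -6, -2]
  [-1, -10, 3, -7, -2, 0, -3]
  [-10, -19, -7, -16, -11, -3, 0]
D(6):
  [0, -10, 3, -6, -1, 0, -3]
  [9, 0, 12, 3, 8, 9, 6]
  [-15, -24, 0, -14, -9, -15, -6]
  [-1, -11, 2, 0, -2, -1, -4]
  [-6, -15, 4, -5, 0, -6, -2]
  [-1, -10, 3, -7, -2, 0, -3]
  [-4, -13, 0, -10, -5, -3, 0]
D(7):
  [0, -10, 3, -6, -1, 0, -3]
  [9, 0, 12, 3, 8, 9, 6]
  [-10, -19, 0, -14, -9, -9, -6]
  [-1, -11, 2, 0, -2, -1, -4]
  [-6, -15, 4, -5, 0, -5, -2]
  [-1, -10, 3, -7, -2, 0, -3]
  [-4, -13, 0, -10, -5, -3, 0]
Key observation: every diagonal entry stays at the unit through all rounds, so no improving cycle exists.
Answer: CONVERGES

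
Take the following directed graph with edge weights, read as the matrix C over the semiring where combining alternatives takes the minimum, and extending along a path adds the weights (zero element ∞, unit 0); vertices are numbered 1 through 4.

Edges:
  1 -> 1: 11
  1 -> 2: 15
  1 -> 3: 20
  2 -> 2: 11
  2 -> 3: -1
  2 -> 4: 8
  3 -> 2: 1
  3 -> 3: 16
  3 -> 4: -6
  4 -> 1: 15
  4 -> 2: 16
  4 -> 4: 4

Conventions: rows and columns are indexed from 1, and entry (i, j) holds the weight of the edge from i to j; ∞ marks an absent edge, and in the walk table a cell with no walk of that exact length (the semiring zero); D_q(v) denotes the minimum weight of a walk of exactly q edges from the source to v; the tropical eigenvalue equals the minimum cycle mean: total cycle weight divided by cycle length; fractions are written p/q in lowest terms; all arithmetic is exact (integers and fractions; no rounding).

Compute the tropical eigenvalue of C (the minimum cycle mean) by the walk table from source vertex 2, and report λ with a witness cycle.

q=0: [∞, 0, ∞, ∞]
q=1: [∞, 11, -1, 8]
q=2: [23, 0, 10, -7]
q=3: [8, 9, -1, -3]
q=4: [12, 0, 8, -7]
Optimal cycle mean attained by: cycle 2->3->2, total (-1) + 1, length 2.
Answer: λ = 0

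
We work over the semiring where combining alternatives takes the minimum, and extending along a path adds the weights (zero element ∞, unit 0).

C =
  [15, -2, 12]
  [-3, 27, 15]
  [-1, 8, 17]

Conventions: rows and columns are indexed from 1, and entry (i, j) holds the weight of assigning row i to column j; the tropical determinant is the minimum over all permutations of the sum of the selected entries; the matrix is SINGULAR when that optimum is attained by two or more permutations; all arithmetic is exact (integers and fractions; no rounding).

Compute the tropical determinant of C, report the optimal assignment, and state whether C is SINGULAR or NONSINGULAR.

σ = (1, 2, 3): 15 + 27 + 17 = 59
σ = (1, 3, 2): 15 + 15 + 8 = 38
σ = (2, 1, 3): (-2) + (-3) + 17 = 12
σ = (2, 3, 1): (-2) + 15 + (-1) = 12
σ = (3, 1, 2): 12 + (-3) + 8 = 17
σ = (3, 2, 1): 12 + 27 + (-1) = 38
Optimal value attained by: σ = (2, 1, 3).
Answer: det⊕(C) = 12; verdict: SINGULAR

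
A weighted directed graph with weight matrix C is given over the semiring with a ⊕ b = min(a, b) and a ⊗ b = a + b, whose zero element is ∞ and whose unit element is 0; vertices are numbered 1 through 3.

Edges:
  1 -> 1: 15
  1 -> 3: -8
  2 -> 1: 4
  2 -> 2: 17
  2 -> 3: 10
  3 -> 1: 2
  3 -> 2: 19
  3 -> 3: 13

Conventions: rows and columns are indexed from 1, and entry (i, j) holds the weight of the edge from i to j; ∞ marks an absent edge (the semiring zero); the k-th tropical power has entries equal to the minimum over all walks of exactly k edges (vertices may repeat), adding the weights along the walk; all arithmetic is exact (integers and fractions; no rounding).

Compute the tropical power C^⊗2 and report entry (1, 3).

C^⊗2:
  [-6, 11, 5]
  [12, 29, -4]
  [15, 32, -6]
Key observation: the optimum is the walk 1->3->3, with weight (-8) + 13 = 5.
Optimal value attained by: walk 1->3->3.
Answer: (C^⊗2)[1][3] = 5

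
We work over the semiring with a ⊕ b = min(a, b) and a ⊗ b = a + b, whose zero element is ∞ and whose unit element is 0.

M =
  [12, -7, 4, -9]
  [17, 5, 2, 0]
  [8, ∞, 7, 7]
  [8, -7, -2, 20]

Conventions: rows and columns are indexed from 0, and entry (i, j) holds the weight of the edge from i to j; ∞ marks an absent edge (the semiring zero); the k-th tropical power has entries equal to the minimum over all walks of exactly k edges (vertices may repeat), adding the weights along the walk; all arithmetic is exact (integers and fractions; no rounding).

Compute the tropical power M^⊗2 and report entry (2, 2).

M^⊗2:
  [-1, -16, -11, -7]
  [8, -7, -2, 5]
  [15, 0, 5, -1]
  [6, -2, -5, -7]
Key observation: the optimum is the walk 2->3->2, with weight 7 + (-2) = 5.
Optimal value attained by: walk 2->3->2.
Answer: (M^⊗2)[2][2] = 5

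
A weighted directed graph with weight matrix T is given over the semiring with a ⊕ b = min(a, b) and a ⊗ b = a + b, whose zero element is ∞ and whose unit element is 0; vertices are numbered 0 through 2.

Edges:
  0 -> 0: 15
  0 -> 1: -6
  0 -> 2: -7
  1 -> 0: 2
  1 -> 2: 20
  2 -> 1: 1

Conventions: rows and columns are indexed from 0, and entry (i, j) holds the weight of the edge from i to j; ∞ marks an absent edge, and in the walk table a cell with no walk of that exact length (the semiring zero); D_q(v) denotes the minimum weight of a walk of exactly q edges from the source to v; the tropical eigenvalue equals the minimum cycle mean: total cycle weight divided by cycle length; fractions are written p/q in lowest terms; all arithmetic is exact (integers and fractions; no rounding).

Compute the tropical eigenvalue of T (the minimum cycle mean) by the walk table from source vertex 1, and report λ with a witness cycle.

q=0: [∞, 0, ∞]
q=1: [2, ∞, 20]
q=2: [17, -4, -5]
q=3: [-2, -4, 10]
Optimal cycle mean attained by: cycle 0->1->0, total (-6) + 2, length 2.
Answer: λ = -2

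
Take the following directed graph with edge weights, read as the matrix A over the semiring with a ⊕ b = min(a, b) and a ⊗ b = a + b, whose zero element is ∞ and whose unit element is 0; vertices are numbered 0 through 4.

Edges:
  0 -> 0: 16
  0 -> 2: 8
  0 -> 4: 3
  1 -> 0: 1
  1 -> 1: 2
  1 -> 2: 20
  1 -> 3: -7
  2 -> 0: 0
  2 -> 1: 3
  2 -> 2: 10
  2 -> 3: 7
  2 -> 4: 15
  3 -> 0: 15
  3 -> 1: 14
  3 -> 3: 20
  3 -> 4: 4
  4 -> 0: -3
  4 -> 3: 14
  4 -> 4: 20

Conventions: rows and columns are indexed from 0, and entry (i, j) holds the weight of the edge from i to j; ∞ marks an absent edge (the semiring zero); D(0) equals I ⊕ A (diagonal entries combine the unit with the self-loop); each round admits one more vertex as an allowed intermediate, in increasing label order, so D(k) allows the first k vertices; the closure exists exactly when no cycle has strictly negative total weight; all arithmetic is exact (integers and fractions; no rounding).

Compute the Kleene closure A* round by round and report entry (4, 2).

D(0):
  [0, ∞, 8, ∞, 3]
  [1, 0, 20, -7, ∞]
  [0, 3, 0, 7, 15]
  [15, 14, ∞, 0, 4]
  [-3, ∞, ∞, 14, 0]
D(1):
  [0, ∞, 8, ∞, 3]
  [1, 0, 9, -7, 4]
  [0, 3, 0, 7, 3]
  [15, 14, 23, 0, 4]
  [-3, ∞, 5, 14, 0]
D(2):
  [0, ∞, 8, ∞, 3]
  [1, 0, 9, -7, 4]
  [0, 3, 0, -4, 3]
  [15, 14, 23, 0, 4]
  [-3, ∞, 5, 14, 0]
D(3):
  [0, 11, 8, 4, 3]
  [1, 0, 9, -7, 4]
  [0, 3, 0, -4, 3]
  [15, 14, 23, 0, 4]
  [-3, 8, 5, 1, 0]
D(4):
  [0, 11, 8, 4, 3]
  [1, 0, 9, -7, -3]
  [0, 3, 0, -4, 0]
  [15, 14, 23, 0, 4]
  [-3, 8, 5, 1, 0]
D(5):
  [0, 11, 8, 4, 3]
  [-6, 0, 2, -7, -3]
  [-3, 3, 0, -4, 0]
  [1, 12, 9, 0, 4]
  [-3, 8, 5, 1, 0]
Answer: A*[4][2] = 5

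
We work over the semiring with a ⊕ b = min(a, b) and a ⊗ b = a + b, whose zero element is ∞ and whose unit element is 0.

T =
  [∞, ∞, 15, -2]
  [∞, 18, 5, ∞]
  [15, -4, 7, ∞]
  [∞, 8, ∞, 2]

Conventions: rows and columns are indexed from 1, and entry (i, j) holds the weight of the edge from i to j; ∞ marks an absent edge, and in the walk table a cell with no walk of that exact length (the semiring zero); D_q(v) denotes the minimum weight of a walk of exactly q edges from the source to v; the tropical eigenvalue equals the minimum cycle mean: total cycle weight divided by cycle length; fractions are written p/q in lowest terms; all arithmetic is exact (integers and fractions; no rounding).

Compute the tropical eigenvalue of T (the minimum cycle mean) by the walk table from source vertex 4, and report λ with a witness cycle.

q=0: [∞, ∞, ∞, 0]
q=1: [∞, 8, ∞, 2]
q=2: [∞, 10, 13, 4]
q=3: [28, 9, 15, 6]
q=4: [30, 11, 14, 8]
Optimal cycle mean attained by: cycle 2->3->2, total 5 + (-4), length 2.
Answer: λ = 1/2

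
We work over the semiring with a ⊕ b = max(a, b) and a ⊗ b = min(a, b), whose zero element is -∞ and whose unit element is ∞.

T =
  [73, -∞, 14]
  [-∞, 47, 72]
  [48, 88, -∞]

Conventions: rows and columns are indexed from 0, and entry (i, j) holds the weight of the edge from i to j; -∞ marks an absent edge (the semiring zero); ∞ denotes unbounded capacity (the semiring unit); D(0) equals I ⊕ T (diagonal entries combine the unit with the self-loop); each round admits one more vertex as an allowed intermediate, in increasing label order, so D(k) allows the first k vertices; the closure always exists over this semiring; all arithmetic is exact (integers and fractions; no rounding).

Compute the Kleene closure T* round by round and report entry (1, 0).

D(0):
  [∞, -∞, 14]
  [-∞, ∞, 72]
  [48, 88, ∞]
D(1):
  [∞, -∞, 14]
  [-∞, ∞, 72]
  [48, 88, ∞]
D(2):
  [∞, -∞, 14]
  [-∞, ∞, 72]
  [48, 88, ∞]
D(3):
  [∞, 14, 14]
  [48, ∞, 72]
  [48, 88, ∞]
Answer: T*[1][0] = 48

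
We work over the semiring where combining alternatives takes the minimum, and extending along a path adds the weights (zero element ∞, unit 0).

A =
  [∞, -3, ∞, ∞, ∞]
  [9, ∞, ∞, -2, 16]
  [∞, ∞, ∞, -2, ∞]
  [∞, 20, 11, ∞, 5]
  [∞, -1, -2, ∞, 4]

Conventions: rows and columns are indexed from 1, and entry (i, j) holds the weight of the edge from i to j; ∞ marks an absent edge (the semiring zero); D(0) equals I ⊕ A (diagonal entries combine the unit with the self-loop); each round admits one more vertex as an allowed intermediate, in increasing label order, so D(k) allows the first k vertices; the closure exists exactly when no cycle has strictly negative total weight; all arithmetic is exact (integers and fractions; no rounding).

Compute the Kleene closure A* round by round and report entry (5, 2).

D(0):
  [0, -3, ∞, ∞, ∞]
  [9, 0, ∞, -2, 16]
  [∞, ∞, 0, -2, ∞]
  [∞, 20, 11, 0, 5]
  [∞, -1, -2, ∞, 0]
D(1):
  [0, -3, ∞, ∞, ∞]
  [9, 0, ∞, -2, 16]
  [∞, ∞, 0, -2, ∞]
  [∞, 20, 11, 0, 5]
  [∞, -1, -2, ∞, 0]
D(2):
  [0, -3, ∞, -5, 13]
  [9, 0, ∞, -2, 16]
  [∞, ∞, 0, -2, ∞]
  [29, 20, 11, 0, 5]
  [8, -1, -2, -3, 0]
D(3):
  [0, -3, ∞, -5, 13]
  [9, 0, ∞, -2, 16]
  [∞, ∞, 0, -2, ∞]
  [29, 20, 11, 0, 5]
  [8, -1, -2, -4, 0]
D(4):
  [0, -3, 6, -5, 0]
  [9, 0, 9, -2, 3]
  [27, 18, 0, -2, 3]
  [29, 20, 11, 0, 5]
  [8, -1, -2, -4, 0]
D(5):
  [0, -3, -2, -5, 0]
  [9, 0, 1, -2, 3]
  [11, 2, 0, -2, 3]
  [13, 4, 3, 0, 5]
  [8, -1, -2, -4, 0]
Answer: A*[5][2] = -1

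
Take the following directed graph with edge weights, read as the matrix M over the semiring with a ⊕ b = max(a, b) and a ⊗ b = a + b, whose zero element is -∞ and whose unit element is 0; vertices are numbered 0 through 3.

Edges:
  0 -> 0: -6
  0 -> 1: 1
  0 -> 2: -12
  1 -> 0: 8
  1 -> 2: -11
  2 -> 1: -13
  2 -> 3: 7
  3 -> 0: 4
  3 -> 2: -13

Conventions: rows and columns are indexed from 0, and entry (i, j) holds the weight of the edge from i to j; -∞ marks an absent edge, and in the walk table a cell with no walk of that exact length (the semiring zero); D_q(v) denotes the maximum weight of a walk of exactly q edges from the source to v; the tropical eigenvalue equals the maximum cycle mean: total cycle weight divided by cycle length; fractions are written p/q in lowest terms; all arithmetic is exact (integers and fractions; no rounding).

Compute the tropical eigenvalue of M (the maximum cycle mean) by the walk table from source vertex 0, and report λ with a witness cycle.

q=0: [0, -∞, -∞, -∞]
q=1: [-6, 1, -12, -∞]
q=2: [9, -5, -10, -5]
q=3: [3, 10, -3, -3]
q=4: [18, 4, -1, 4]
Optimal cycle mean attained by: cycle 0->1->0, total 1 + 8, length 2.
Answer: λ = 9/2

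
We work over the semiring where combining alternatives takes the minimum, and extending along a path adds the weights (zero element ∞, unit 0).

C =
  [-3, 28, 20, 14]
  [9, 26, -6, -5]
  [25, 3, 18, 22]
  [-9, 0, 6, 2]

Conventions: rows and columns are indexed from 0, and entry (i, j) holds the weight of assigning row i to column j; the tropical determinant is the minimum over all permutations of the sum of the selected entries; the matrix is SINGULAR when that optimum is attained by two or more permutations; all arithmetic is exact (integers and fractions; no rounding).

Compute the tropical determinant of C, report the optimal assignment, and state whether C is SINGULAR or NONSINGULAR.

σ = (0, 1, 2, 3): (-3) + 26 + 18 + 2 = 43
σ = (0, 1, 3, 2): (-3) + 26 + 22 + 6 = 51
σ = (0, 2, 1, 3): (-3) + (-6) + 3 + 2 = -4
σ = (0, 2, 3, 1): (-3) + (-6) + 22 + 0 = 13
σ = (0, 3, 1, 2): (-3) + (-5) + 3 + 6 = 1
σ = (0, 3, 2, 1): (-3) + (-5) + 18 + 0 = 10
σ = (1, 0, 2, 3): 28 + 9 + 18 + 2 = 57
σ = (1, 0, 3, 2): 28 + 9 + 22 + 6 = 65
σ = (1, 2, 0, 3): 28 + (-6) + 25 + 2 = 49
σ = (1, 2, 3, 0): 28 + (-6) + 22 + (-9) = 35
σ = (1, 3, 0, 2): 28 + (-5) + 25 + 6 = 54
σ = (1, 3, 2, 0): 28 + (-5) + 18 + (-9) = 32
σ = (2, 0, 1, 3): 20 + 9 + 3 + 2 = 34
σ = (2, 0, 3, 1): 20 + 9 + 22 + 0 = 51
σ = (2, 1, 0, 3): 20 + 26 + 25 + 2 = 73
σ = (2, 1, 3, 0): 20 + 26 + 22 + (-9) = 59
σ = (2, 3, 0, 1): 20 + (-5) + 25 + 0 = 40
σ = (2, 3, 1, 0): 20 + (-5) + 3 + (-9) = 9
σ = (3, 0, 1, 2): 14 + 9 + 3 + 6 = 32
σ = (3, 0, 2, 1): 14 + 9 + 18 + 0 = 41
σ = (3, 1, 0, 2): 14 + 26 + 25 + 6 = 71
σ = (3, 1, 2, 0): 14 + 26 + 18 + (-9) = 49
σ = (3, 2, 0, 1): 14 + (-6) + 25 + 0 = 33
σ = (3, 2, 1, 0): 14 + (-6) + 3 + (-9) = 2
Optimal value attained by: σ = (0, 2, 1, 3).
Answer: det⊕(C) = -4; verdict: NONSINGULAR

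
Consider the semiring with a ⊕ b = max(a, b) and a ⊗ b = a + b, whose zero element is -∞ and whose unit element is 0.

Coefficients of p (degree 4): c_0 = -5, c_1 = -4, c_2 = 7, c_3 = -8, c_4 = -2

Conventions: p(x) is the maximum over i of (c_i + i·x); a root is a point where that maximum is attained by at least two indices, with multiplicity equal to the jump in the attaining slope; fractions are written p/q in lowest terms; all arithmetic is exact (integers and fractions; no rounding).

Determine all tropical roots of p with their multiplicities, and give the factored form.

hull edge (i=0, c=-5) to (i=2, c=7): slope 6, span 2
hull edge (i=2, c=7) to (i=4, c=-2): slope -9/2, span 2
Factored form: p(x) = -2 ⊗ (x ⊕ (-6)) ⊗ (x ⊕ (-6)) ⊗ (x ⊕ 9/2) ⊗ (x ⊕ 9/2)
Answer: roots = -6 (mult 2), 9/2 (mult 2)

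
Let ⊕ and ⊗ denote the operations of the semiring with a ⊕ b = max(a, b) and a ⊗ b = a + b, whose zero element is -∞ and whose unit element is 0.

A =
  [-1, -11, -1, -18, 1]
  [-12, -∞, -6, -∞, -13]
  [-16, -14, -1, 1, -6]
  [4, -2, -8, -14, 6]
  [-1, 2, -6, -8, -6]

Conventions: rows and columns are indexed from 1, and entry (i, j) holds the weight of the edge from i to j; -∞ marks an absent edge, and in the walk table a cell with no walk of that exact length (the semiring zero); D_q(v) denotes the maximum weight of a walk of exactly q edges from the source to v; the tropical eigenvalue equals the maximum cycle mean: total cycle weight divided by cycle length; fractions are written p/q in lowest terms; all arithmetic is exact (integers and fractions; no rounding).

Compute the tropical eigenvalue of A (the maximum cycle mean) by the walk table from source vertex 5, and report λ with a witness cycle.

q=0: [-∞, -∞, -∞, -∞, 0]
q=1: [-1, 2, -6, -8, -6]
q=2: [-2, -4, -2, -5, 0]
q=3: [-1, 2, -3, -1, 1]
q=4: [3, 3, -2, -2, 5]
q=5: [4, 7, 2, -1, 4]
Optimal cycle mean attained by: cycle 1->3->4->1, total (-1) + 1 + 4, length 3.
Answer: λ = 4/3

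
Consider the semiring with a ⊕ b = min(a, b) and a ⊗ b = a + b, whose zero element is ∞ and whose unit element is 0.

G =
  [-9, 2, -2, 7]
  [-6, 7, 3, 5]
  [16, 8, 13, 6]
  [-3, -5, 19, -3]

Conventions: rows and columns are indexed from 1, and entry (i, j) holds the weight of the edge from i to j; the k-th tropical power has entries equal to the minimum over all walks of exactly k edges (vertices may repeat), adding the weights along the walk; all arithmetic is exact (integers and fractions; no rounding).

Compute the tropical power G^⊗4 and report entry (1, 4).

G^⊗2:
  [-18, -7, -11, -2]
  [-15, -4, -8, 1]
  [2, 1, 11, 3]
  [-12, -8, -5, -6]
G^⊗3:
  [-27, -16, -20, -11]
  [-24, -13, -17, -8]
  [-7, -2, 0, 0]
  [-21, -11, -14, -9]
G^⊗4:
  [-36, -25, -29, -20]
  [-33, -22, -26, -17]
  [-16, -5, -9, -3]
  [-30, -19, -23, -14]
Key observation: the optimum is the walk 1->1->1->1->4, with weight (-9) + (-9) + (-9) + 7 = -20.
Optimal value attained by: walk 1->1->1->1->4.
Answer: (G^⊗4)[1][4] = -20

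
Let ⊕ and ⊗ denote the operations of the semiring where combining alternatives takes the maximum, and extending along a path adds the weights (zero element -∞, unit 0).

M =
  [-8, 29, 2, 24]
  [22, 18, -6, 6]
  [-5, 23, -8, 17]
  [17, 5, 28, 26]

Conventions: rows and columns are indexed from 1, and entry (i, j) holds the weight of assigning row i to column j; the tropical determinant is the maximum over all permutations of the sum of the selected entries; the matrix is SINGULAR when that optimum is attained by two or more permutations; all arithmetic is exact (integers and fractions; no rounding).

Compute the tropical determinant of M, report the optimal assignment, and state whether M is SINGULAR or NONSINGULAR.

σ = (1, 2, 3, 4): (-8) + 18 + (-8) + 26 = 28
σ = (1, 2, 4, 3): (-8) + 18 + 17 + 28 = 55
σ = (1, 3, 2, 4): (-8) + (-6) + 23 + 26 = 35
σ = (1, 3, 4, 2): (-8) + (-6) + 17 + 5 = 8
σ = (1, 4, 2, 3): (-8) + 6 + 23 + 28 = 49
σ = (1, 4, 3, 2): (-8) + 6 + (-8) + 5 = -5
σ = (2, 1, 3, 4): 29 + 22 + (-8) + 26 = 69
σ = (2, 1, 4, 3): 29 + 22 + 17 + 28 = 96
σ = (2, 3, 1, 4): 29 + (-6) + (-5) + 26 = 44
σ = (2, 3, 4, 1): 29 + (-6) + 17 + 17 = 57
σ = (2, 4, 1, 3): 29 + 6 + (-5) + 28 = 58
σ = (2, 4, 3, 1): 29 + 6 + (-8) + 17 = 44
σ = (3, 1, 2, 4): 2 + 22 + 23 + 26 = 73
σ = (3, 1, 4, 2): 2 + 22 + 17 + 5 = 46
σ = (3, 2, 1, 4): 2 + 18 + (-5) + 26 = 41
σ = (3, 2, 4, 1): 2 + 18 + 17 + 17 = 54
σ = (3, 4, 1, 2): 2 + 6 + (-5) + 5 = 8
σ = (3, 4, 2, 1): 2 + 6 + 23 + 17 = 48
σ = (4, 1, 2, 3): 24 + 22 + 23 + 28 = 97
σ = (4, 1, 3, 2): 24 + 22 + (-8) + 5 = 43
σ = (4, 2, 1, 3): 24 + 18 + (-5) + 28 = 65
σ = (4, 2, 3, 1): 24 + 18 + (-8) + 17 = 51
σ = (4, 3, 1, 2): 24 + (-6) + (-5) + 5 = 18
σ = (4, 3, 2, 1): 24 + (-6) + 23 + 17 = 58
Optimal value attained by: σ = (4, 1, 2, 3).
Answer: det⊕(M) = 97; verdict: NONSINGULAR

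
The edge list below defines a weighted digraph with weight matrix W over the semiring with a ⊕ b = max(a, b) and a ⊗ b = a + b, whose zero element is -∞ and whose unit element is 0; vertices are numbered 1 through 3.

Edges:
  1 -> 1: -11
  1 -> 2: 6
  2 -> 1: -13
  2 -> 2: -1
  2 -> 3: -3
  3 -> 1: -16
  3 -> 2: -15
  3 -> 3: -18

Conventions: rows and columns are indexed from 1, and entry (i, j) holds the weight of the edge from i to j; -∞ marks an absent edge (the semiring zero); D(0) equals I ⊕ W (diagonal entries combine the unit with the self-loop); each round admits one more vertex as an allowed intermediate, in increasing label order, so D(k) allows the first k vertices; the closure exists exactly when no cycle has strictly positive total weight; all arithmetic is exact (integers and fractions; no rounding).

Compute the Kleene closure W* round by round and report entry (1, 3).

D(0):
  [0, 6, -∞]
  [-13, 0, -3]
  [-16, -15, 0]
D(1):
  [0, 6, -∞]
  [-13, 0, -3]
  [-16, -10, 0]
D(2):
  [0, 6, 3]
  [-13, 0, -3]
  [-16, -10, 0]
D(3):
  [0, 6, 3]
  [-13, 0, -3]
  [-16, -10, 0]
Answer: W*[1][3] = 3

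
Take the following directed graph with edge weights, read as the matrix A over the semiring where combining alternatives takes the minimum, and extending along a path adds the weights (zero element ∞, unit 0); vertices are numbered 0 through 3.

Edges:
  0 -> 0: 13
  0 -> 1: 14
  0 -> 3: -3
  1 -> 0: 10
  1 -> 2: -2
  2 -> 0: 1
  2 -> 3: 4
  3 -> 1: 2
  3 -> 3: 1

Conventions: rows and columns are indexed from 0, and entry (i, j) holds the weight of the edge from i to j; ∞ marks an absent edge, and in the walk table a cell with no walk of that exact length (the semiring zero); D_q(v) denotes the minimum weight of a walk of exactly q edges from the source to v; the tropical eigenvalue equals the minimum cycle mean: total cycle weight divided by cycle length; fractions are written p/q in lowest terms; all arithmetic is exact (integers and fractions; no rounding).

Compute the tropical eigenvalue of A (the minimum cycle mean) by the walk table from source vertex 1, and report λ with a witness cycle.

q=0: [∞, 0, ∞, ∞]
q=1: [10, ∞, -2, ∞]
q=2: [-1, 24, ∞, 2]
q=3: [12, 4, 22, -4]
q=4: [14, -2, 2, -3]
Optimal cycle mean attained by: cycle 0->3->1->2->0, total (-3) + 2 + (-2) + 1, length 4.
Answer: λ = -1/2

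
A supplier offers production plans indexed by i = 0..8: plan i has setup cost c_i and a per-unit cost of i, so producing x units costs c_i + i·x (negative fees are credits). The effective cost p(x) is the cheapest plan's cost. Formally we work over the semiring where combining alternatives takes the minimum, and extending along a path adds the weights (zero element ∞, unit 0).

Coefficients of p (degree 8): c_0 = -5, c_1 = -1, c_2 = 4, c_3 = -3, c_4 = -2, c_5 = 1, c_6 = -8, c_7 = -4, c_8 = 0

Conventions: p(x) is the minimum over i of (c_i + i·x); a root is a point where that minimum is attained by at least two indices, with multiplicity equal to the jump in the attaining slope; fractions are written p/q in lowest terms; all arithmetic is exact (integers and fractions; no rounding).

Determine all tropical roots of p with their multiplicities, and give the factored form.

hull edge (i=0, c=-5) to (i=6, c=-8): slope -1/2, span 6
hull edge (i=6, c=-8) to (i=8, c=0): slope 4, span 2
Factored form: p(x) = 0 ⊗ (x ⊕ (-4)) ⊗ (x ⊕ (-4)) ⊗ (x ⊕ 1/2) ⊗ (x ⊕ 1/2) ⊗ (x ⊕ 1/2) ⊗ (x ⊕ 1/2) ⊗ (x ⊕ 1/2) ⊗ (x ⊕ 1/2)
Answer: roots = -4 (mult 2), 1/2 (mult 6)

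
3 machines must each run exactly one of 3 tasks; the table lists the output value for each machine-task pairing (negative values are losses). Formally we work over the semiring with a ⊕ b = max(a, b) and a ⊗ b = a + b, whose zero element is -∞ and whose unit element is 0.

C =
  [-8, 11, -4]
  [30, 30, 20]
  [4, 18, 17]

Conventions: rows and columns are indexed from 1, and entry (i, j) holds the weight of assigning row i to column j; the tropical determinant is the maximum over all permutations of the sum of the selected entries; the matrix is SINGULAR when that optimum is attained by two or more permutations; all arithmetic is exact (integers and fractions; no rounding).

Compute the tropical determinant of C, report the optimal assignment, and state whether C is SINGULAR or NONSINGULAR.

σ = (1, 2, 3): (-8) + 30 + 17 = 39
σ = (1, 3, 2): (-8) + 20 + 18 = 30
σ = (2, 1, 3): 11 + 30 + 17 = 58
σ = (2, 3, 1): 11 + 20 + 4 = 35
σ = (3, 1, 2): (-4) + 30 + 18 = 44
σ = (3, 2, 1): (-4) + 30 + 4 = 30
Optimal value attained by: σ = (2, 1, 3).
Answer: det⊕(C) = 58; verdict: NONSINGULAR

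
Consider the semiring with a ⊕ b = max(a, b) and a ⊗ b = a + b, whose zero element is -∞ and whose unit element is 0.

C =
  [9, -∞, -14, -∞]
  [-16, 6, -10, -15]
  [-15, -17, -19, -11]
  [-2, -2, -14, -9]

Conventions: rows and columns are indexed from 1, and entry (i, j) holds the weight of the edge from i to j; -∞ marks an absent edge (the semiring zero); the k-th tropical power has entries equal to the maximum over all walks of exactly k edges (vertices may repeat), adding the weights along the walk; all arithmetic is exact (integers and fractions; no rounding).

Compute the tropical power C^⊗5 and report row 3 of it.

C^⊗2:
  [18, -31, -5, -25]
  [-7, 12, -4, -9]
  [-6, -11, -25, -20]
  [7, 4, -12, -17]
C^⊗3:
  [27, -22, 4, -16]
  [2, 18, 2, -3]
  [3, -5, -20, -26]
  [16, 10, -6, -11]
C^⊗4:
  [36, -13, 13, -7]
  [11, 24, 8, 3]
  [12, 1, -11, -20]
  [25, 16, 2, -5]
C^⊗5:
  [45, -4, 22, 2]
  [20, 30, 14, 9]
  [21, 7, -2, -14]
  [34, 22, 11, 1]
Answer: row 3 of C^⊗5 = [21, 7, -2, -14]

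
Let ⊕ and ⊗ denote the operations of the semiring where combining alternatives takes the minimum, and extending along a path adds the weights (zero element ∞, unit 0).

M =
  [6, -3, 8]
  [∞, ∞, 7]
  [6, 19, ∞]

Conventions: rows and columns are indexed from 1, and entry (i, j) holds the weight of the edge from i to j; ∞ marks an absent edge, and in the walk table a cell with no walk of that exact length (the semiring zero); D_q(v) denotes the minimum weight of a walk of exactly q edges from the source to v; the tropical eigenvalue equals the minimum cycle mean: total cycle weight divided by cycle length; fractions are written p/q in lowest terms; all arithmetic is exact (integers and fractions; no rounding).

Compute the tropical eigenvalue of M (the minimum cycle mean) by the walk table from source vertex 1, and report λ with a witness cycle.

q=0: [0, ∞, ∞]
q=1: [6, -3, 8]
q=2: [12, 3, 4]
q=3: [10, 9, 10]
Optimal cycle mean attained by: cycle 1->2->3->1, total (-3) + 7 + 6, length 3.
Answer: λ = 10/3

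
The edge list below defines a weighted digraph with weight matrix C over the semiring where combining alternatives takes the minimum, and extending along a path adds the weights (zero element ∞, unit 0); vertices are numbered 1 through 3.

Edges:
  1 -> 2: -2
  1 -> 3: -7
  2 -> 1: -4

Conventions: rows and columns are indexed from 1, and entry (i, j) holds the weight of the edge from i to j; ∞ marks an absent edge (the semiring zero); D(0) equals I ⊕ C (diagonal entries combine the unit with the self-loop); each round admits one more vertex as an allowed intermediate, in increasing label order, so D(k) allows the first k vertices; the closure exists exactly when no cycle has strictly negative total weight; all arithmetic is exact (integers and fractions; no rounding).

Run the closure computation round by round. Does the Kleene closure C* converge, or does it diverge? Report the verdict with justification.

D(0):
  [0, -2, -7]
  [-4, 0, ∞]
  [∞, ∞, 0]
Detection: at round 1, diagonal entry (2, 2) turns strictly negative.
Key observation: the cycle 2->1->2 has total weight (-4) + (-2), which is strictly negative.
Answer: DIVERGES — negative cycle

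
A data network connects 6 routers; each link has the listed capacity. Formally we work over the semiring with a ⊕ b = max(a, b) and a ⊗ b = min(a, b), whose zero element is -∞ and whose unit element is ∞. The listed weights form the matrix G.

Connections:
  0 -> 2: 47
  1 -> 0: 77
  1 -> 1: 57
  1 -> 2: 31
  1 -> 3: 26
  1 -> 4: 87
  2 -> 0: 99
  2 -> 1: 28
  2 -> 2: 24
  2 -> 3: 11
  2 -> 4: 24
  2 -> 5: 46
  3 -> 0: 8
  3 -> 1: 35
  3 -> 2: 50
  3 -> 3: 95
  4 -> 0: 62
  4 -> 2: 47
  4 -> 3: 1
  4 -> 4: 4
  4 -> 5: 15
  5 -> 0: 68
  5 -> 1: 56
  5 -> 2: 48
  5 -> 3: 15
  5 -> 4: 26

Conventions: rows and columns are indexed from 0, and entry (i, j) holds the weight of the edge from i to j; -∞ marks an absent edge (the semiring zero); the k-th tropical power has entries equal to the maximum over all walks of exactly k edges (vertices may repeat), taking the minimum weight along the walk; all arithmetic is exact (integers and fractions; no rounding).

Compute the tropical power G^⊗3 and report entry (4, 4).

G^⊗2:
  [47, 28, 24, 11, 24, 46]
  [62, 57, 47, 26, 57, 31]
  [46, 46, 47, 26, 28, 24]
  [50, 35, 50, 95, 35, 46]
  [47, 28, 47, 15, 24, 46]
  [56, 56, 47, 26, 56, 46]
G^⊗3:
  [46, 46, 47, 26, 28, 24]
  [57, 57, 47, 26, 57, 46]
  [47, 46, 46, 26, 46, 46]
  [50, 46, 50, 95, 35, 46]
  [47, 46, 47, 26, 28, 46]
  [56, 56, 47, 26, 56, 46]
Key observation: the optimum is the walk 4->2->1->4, with weight 47 min 28 min 87 = 28.
Optimal value attained by: walk 4->2->1->4.
Answer: (G^⊗3)[4][4] = 28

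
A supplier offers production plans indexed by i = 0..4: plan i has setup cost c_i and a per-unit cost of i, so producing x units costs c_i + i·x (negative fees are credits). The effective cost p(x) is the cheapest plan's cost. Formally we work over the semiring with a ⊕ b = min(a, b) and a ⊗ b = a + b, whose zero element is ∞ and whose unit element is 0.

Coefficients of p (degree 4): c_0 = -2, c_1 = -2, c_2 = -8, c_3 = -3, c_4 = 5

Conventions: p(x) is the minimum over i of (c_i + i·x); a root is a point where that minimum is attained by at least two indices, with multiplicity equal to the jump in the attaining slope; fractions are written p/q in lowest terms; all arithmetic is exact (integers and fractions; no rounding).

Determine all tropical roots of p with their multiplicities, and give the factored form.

hull edge (i=0, c=-2) to (i=2, c=-8): slope -3, span 2
hull edge (i=2, c=-8) to (i=3, c=-3): slope 5, span 1
hull edge (i=3, c=-3) to (i=4, c=5): slope 8, span 1
Factored form: p(x) = 5 ⊗ (x ⊕ (-8)) ⊗ (x ⊕ (-5)) ⊗ (x ⊕ 3) ⊗ (x ⊕ 3)
Answer: roots = -8 (mult 1), -5 (mult 1), 3 (mult 2)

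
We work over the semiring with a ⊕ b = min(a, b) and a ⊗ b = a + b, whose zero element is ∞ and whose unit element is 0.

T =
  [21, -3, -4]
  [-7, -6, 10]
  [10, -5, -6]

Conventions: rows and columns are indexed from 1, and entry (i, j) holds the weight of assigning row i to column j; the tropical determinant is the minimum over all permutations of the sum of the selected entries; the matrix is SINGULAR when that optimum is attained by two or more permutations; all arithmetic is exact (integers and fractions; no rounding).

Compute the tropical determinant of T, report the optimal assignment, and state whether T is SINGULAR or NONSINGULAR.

σ = (1, 2, 3): 21 + (-6) + (-6) = 9
σ = (1, 3, 2): 21 + 10 + (-5) = 26
σ = (2, 1, 3): (-3) + (-7) + (-6) = -16
σ = (2, 3, 1): (-3) + 10 + 10 = 17
σ = (3, 1, 2): (-4) + (-7) + (-5) = -16
σ = (3, 2, 1): (-4) + (-6) + 10 = 0
Optimal value attained by: σ = (2, 1, 3).
Answer: det⊕(T) = -16; verdict: SINGULAR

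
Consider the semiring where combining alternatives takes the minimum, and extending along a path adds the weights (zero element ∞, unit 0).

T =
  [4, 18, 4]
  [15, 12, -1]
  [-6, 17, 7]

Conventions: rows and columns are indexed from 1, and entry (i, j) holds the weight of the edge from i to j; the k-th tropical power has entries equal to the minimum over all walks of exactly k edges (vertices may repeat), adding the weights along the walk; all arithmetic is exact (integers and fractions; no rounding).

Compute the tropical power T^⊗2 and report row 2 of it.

T^⊗2:
  [-2, 21, 8]
  [-7, 16, 6]
  [-2, 12, -2]
Answer: row 2 of T^⊗2 = [-7, 16, 6]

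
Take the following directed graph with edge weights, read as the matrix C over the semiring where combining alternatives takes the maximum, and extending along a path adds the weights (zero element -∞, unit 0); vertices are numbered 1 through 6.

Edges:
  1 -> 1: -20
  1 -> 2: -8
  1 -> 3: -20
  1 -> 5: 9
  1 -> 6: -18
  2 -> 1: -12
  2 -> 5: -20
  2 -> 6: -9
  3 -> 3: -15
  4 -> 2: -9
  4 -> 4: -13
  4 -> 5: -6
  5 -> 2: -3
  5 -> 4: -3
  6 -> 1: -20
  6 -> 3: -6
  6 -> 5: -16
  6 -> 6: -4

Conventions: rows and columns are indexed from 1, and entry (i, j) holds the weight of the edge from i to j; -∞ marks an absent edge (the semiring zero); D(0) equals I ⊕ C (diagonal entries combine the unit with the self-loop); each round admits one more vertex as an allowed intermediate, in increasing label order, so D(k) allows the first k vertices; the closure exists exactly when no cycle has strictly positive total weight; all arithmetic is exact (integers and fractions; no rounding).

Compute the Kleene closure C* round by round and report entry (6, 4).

D(0):
  [0, -8, -20, -∞, 9, -18]
  [-12, 0, -∞, -∞, -20, -9]
  [-∞, -∞, 0, -∞, -∞, -∞]
  [-∞, -9, -∞, 0, -6, -∞]
  [-∞, -3, -∞, -3, 0, -∞]
  [-20, -∞, -6, -∞, -16, 0]
D(1):
  [0, -8, -20, -∞, 9, -18]
  [-12, 0, -32, -∞, -3, -9]
  [-∞, -∞, 0, -∞, -∞, -∞]
  [-∞, -9, -∞, 0, -6, -∞]
  [-∞, -3, -∞, -3, 0, -∞]
  [-20, -28, -6, -∞, -11, 0]
D(2):
  [0, -8, -20, -∞, 9, -17]
  [-12, 0, -32, -∞, -3, -9]
  [-∞, -∞, 0, -∞, -∞, -∞]
  [-21, -9, -41, 0, -6, -18]
  [-15, -3, -35, -3, 0, -12]
  [-20, -28, -6, -∞, -11, 0]
D(3):
  [0, -8, -20, -∞, 9, -17]
  [-12, 0, -32, -∞, -3, -9]
  [-∞, -∞, 0, -∞, -∞, -∞]
  [-21, -9, -41, 0, -6, -18]
  [-15, -3, -35, -3, 0, -12]
  [-20, -28, -6, -∞, -11, 0]
D(4):
  [0, -8, -20, -∞, 9, -17]
  [-12, 0, -32, -∞, -3, -9]
  [-∞, -∞, 0, -∞, -∞, -∞]
  [-21, -9, -41, 0, -6, -18]
  [-15, -3, -35, -3, 0, -12]
  [-20, -28, -6, -∞, -11, 0]
D(5):
  [0, 6, -20, 6, 9, -3]
  [-12, 0, -32, -6, -3, -9]
  [-∞, -∞, 0, -∞, -∞, -∞]
  [-21, -9, -41, 0, -6, -18]
  [-15, -3, -35, -3, 0, -12]
  [-20, -14, -6, -14, -11, 0]
D(6):
  [0, 6, -9, 6, 9, -3]
  [-12, 0, -15, -6, -3, -9]
  [-∞, -∞, 0, -∞, -∞, -∞]
  [-21, -9, -24, 0, -6, -18]
  [-15, -3, -18, -3, 0, -12]
  [-20, -14, -6, -14, -11, 0]
Answer: C*[6][4] = -14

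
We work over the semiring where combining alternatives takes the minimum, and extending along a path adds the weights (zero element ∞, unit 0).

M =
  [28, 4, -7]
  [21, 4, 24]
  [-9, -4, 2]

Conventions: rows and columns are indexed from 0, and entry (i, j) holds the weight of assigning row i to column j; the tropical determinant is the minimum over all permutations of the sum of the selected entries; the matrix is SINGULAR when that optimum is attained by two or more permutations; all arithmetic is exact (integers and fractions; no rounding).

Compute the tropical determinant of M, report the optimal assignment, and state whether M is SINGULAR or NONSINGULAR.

σ = (0, 1, 2): 28 + 4 + 2 = 34
σ = (0, 2, 1): 28 + 24 + (-4) = 48
σ = (1, 0, 2): 4 + 21 + 2 = 27
σ = (1, 2, 0): 4 + 24 + (-9) = 19
σ = (2, 0, 1): (-7) + 21 + (-4) = 10
σ = (2, 1, 0): (-7) + 4 + (-9) = -12
Optimal value attained by: σ = (2, 1, 0).
Answer: det⊕(M) = -12; verdict: NONSINGULAR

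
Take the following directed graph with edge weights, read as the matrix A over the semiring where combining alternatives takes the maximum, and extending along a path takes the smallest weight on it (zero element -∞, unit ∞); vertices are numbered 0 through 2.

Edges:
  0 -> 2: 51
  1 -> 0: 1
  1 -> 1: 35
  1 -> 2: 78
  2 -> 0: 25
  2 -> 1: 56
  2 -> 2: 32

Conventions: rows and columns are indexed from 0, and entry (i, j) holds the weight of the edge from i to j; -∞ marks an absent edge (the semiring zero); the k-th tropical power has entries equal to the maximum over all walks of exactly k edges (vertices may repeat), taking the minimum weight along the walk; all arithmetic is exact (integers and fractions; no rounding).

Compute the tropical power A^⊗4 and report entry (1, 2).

A^⊗2:
  [25, 51, 32]
  [25, 56, 35]
  [25, 35, 56]
A^⊗3:
  [25, 35, 51]
  [25, 35, 56]
  [25, 56, 35]
A^⊗4:
  [25, 51, 35]
  [25, 56, 35]
  [25, 35, 56]
Key observation: the optimum is the walk 1->1->2->1->2, with weight 35 min 78 min 56 min 78 = 35.
Optimal value attained by: walk 1->1->2->1->2.
Answer: (A^⊗4)[1][2] = 35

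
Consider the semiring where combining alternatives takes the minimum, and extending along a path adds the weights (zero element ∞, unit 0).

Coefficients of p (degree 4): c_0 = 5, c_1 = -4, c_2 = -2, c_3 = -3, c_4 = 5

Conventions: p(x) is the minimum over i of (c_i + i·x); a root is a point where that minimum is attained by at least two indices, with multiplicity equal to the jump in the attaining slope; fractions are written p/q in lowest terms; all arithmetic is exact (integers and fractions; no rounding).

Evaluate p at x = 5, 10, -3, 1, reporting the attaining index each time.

p(5) = min(5+0·5=5, -4+1·5=1, -2+2·5=8, -3+3·5=12, 5+4·5=25) = 1 (attained by i=1)
p(10) = min(5+0·10=5, -4+1·10=6, -2+2·10=18, -3+3·10=27, 5+4·10=45) = 5 (attained by i=0)
p(-3) = min(5+0·(-3)=5, -4+1·(-3)=-7, -2+2·(-3)=-8, -3+3·(-3)=-12, 5+4·(-3)=-7) = -12 (attained by i=3)
p(1) = min(5+0·1=5, -4+1·1=-3, -2+2·1=0, -3+3·1=0, 5+4·1=9) = -3 (attained by i=1)
Answer: p(5) = 1; p(10) = 5; p(-3) = -12; p(1) = -3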